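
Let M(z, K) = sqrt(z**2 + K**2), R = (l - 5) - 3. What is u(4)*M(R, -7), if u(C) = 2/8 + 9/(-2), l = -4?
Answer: -17*sqrt(193)/4 ≈ -59.043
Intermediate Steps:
R = -12 (R = (-4 - 5) - 3 = -9 - 3 = -12)
u(C) = -17/4 (u(C) = 2*(1/8) + 9*(-1/2) = 1/4 - 9/2 = -17/4)
M(z, K) = sqrt(K**2 + z**2)
u(4)*M(R, -7) = -17*sqrt((-7)**2 + (-12)**2)/4 = -17*sqrt(49 + 144)/4 = -17*sqrt(193)/4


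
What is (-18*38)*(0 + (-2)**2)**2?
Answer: -10944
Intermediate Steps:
(-18*38)*(0 + (-2)**2)**2 = -684*(0 + 4)**2 = -684*4**2 = -684*16 = -10944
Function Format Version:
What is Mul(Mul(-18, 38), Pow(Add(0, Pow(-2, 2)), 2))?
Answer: -10944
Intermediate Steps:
Mul(Mul(-18, 38), Pow(Add(0, Pow(-2, 2)), 2)) = Mul(-684, Pow(Add(0, 4), 2)) = Mul(-684, Pow(4, 2)) = Mul(-684, 16) = -10944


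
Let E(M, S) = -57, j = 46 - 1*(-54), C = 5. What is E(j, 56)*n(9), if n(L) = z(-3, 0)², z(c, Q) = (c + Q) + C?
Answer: -228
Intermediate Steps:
j = 100 (j = 46 + 54 = 100)
z(c, Q) = 5 + Q + c (z(c, Q) = (c + Q) + 5 = (Q + c) + 5 = 5 + Q + c)
n(L) = 4 (n(L) = (5 + 0 - 3)² = 2² = 4)
E(j, 56)*n(9) = -57*4 = -228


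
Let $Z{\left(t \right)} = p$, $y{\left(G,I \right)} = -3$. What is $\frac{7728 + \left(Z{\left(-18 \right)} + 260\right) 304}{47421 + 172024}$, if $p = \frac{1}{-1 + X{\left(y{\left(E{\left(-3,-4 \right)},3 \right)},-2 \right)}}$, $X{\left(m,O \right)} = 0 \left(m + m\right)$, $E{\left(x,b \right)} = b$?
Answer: $\frac{86464}{219445} \approx 0.39401$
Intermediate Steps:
$X{\left(m,O \right)} = 0$ ($X{\left(m,O \right)} = 0 \cdot 2 m = 0$)
$p = -1$ ($p = \frac{1}{-1 + 0} = \frac{1}{-1} = -1$)
$Z{\left(t \right)} = -1$
$\frac{7728 + \left(Z{\left(-18 \right)} + 260\right) 304}{47421 + 172024} = \frac{7728 + \left(-1 + 260\right) 304}{47421 + 172024} = \frac{7728 + 259 \cdot 304}{219445} = \left(7728 + 78736\right) \frac{1}{219445} = 86464 \cdot \frac{1}{219445} = \frac{86464}{219445}$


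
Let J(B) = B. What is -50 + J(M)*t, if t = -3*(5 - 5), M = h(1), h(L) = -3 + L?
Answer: -50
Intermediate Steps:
M = -2 (M = -3 + 1 = -2)
t = 0 (t = -3*0 = 0)
-50 + J(M)*t = -50 - 2*0 = -50 + 0 = -50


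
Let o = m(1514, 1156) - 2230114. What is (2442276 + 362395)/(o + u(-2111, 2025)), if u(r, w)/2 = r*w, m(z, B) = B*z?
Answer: -2804671/9029480 ≈ -0.31061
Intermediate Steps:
u(r, w) = 2*r*w (u(r, w) = 2*(r*w) = 2*r*w)
o = -479930 (o = 1156*1514 - 2230114 = 1750184 - 2230114 = -479930)
(2442276 + 362395)/(o + u(-2111, 2025)) = (2442276 + 362395)/(-479930 + 2*(-2111)*2025) = 2804671/(-479930 - 8549550) = 2804671/(-9029480) = 2804671*(-1/9029480) = -2804671/9029480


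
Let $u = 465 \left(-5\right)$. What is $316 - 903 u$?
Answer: $2099791$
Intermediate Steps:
$u = -2325$
$316 - 903 u = 316 - -2099475 = 316 + 2099475 = 2099791$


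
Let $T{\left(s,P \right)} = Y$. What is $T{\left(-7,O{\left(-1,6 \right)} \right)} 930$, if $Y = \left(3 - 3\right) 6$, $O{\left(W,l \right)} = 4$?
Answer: $0$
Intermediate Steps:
$Y = 0$ ($Y = 0 \cdot 6 = 0$)
$T{\left(s,P \right)} = 0$
$T{\left(-7,O{\left(-1,6 \right)} \right)} 930 = 0 \cdot 930 = 0$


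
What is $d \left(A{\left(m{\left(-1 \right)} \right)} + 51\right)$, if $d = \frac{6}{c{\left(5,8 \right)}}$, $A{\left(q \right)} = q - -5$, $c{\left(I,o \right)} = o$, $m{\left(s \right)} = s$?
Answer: $\frac{165}{4} \approx 41.25$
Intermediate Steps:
$A{\left(q \right)} = 5 + q$ ($A{\left(q \right)} = q + 5 = 5 + q$)
$d = \frac{3}{4}$ ($d = \frac{6}{8} = 6 \cdot \frac{1}{8} = \frac{3}{4} \approx 0.75$)
$d \left(A{\left(m{\left(-1 \right)} \right)} + 51\right) = \frac{3 \left(\left(5 - 1\right) + 51\right)}{4} = \frac{3 \left(4 + 51\right)}{4} = \frac{3}{4} \cdot 55 = \frac{165}{4}$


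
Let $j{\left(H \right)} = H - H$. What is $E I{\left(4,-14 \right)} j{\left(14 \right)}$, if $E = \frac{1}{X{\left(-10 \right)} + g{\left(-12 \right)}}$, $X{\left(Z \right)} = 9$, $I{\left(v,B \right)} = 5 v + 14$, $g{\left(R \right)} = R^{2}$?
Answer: $0$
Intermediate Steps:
$I{\left(v,B \right)} = 14 + 5 v$
$j{\left(H \right)} = 0$
$E = \frac{1}{153}$ ($E = \frac{1}{9 + \left(-12\right)^{2}} = \frac{1}{9 + 144} = \frac{1}{153} \approx 0.0065359$)
$E I{\left(4,-14 \right)} j{\left(14 \right)} = \frac{14 + 5 \cdot 4}{153} \cdot 0 = \frac{14 + 20}{153} \cdot 0 = \frac{1}{153} \cdot 34 \cdot 0 = \frac{2}{9} \cdot 0 = 0$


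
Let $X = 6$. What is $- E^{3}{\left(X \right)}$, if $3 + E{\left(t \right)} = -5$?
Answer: $512$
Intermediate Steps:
$E{\left(t \right)} = -8$ ($E{\left(t \right)} = -3 - 5 = -8$)
$- E^{3}{\left(X \right)} = - \left(-8\right)^{3} = \left(-1\right) \left(-512\right) = 512$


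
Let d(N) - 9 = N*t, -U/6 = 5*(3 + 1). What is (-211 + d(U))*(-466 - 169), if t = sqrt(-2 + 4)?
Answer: 128270 + 76200*sqrt(2) ≈ 2.3603e+5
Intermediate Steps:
U = -120 (U = -30*(3 + 1) = -30*4 = -6*20 = -120)
t = sqrt(2) ≈ 1.4142
d(N) = 9 + N*sqrt(2)
(-211 + d(U))*(-466 - 169) = (-211 + (9 - 120*sqrt(2)))*(-466 - 169) = (-202 - 120*sqrt(2))*(-635) = 128270 + 76200*sqrt(2)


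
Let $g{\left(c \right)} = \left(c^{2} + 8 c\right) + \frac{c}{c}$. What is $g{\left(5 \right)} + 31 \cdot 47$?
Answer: $1523$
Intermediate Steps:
$g{\left(c \right)} = 1 + c^{2} + 8 c$ ($g{\left(c \right)} = \left(c^{2} + 8 c\right) + 1 = 1 + c^{2} + 8 c$)
$g{\left(5 \right)} + 31 \cdot 47 = \left(1 + 5^{2} + 8 \cdot 5\right) + 31 \cdot 47 = \left(1 + 25 + 40\right) + 1457 = 66 + 1457 = 1523$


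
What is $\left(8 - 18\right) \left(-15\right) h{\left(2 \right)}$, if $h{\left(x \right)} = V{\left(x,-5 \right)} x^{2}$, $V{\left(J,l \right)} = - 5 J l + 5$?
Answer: $33000$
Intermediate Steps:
$V{\left(J,l \right)} = 5 - 5 J l$ ($V{\left(J,l \right)} = - 5 J l + 5 = 5 - 5 J l$)
$h{\left(x \right)} = x^{2} \left(5 + 25 x\right)$ ($h{\left(x \right)} = \left(5 - 5 x \left(-5\right)\right) x^{2} = \left(5 + 25 x\right) x^{2} = x^{2} \left(5 + 25 x\right)$)
$\left(8 - 18\right) \left(-15\right) h{\left(2 \right)} = \left(8 - 18\right) \left(-15\right) 2^{2} \left(5 + 25 \cdot 2\right) = \left(-10\right) \left(-15\right) 4 \left(5 + 50\right) = 150 \cdot 4 \cdot 55 = 150 \cdot 220 = 33000$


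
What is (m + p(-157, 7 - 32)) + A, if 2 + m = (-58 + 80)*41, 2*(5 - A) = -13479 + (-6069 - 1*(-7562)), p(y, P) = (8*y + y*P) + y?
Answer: 9410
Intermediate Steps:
p(y, P) = 9*y + P*y (p(y, P) = (8*y + P*y) + y = 9*y + P*y)
A = 5998 (A = 5 - (-13479 + (-6069 - 1*(-7562)))/2 = 5 - (-13479 + (-6069 + 7562))/2 = 5 - (-13479 + 1493)/2 = 5 - ½*(-11986) = 5 + 5993 = 5998)
m = 900 (m = -2 + (-58 + 80)*41 = -2 + 22*41 = -2 + 902 = 900)
(m + p(-157, 7 - 32)) + A = (900 - 157*(9 + (7 - 32))) + 5998 = (900 - 157*(9 - 25)) + 5998 = (900 - 157*(-16)) + 5998 = (900 + 2512) + 5998 = 3412 + 5998 = 9410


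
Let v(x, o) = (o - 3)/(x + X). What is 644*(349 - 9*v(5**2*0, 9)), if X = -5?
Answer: 1158556/5 ≈ 2.3171e+5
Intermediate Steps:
v(x, o) = (-3 + o)/(-5 + x) (v(x, o) = (o - 3)/(x - 5) = (-3 + o)/(-5 + x))
644*(349 - 9*v(5**2*0, 9)) = 644*(349 - 9*(-3 + 9)/(-5 + 5**2*0)) = 644*(349 - 9*6/(-5 + 25*0)) = 644*(349 - 9*6/(-5 + 0)) = 644*(349 - 9*6/(-5)) = 644*(349 - (-9)*6/5) = 644*(349 - 9*(-6/5)) = 644*(349 + 54/5) = 644*(1799/5) = 1158556/5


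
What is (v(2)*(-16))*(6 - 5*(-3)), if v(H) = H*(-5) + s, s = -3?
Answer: 4368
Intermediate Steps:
v(H) = -3 - 5*H (v(H) = H*(-5) - 3 = -5*H - 3 = -3 - 5*H)
(v(2)*(-16))*(6 - 5*(-3)) = ((-3 - 5*2)*(-16))*(6 - 5*(-3)) = ((-3 - 10)*(-16))*(6 + 15) = -13*(-16)*21 = 208*21 = 4368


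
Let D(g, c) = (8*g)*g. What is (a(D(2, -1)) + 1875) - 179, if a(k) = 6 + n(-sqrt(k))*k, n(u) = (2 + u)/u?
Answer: 1734 - 8*sqrt(2) ≈ 1722.7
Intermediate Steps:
D(g, c) = 8*g**2
n(u) = (2 + u)/u
a(k) = 6 - sqrt(k)*(2 - sqrt(k)) (a(k) = 6 + ((2 - sqrt(k))/((-sqrt(k))))*k = 6 + ((-1/sqrt(k))*(2 - sqrt(k)))*k = 6 + (-(2 - sqrt(k))/sqrt(k))*k = 6 - sqrt(k)*(2 - sqrt(k)))
(a(D(2, -1)) + 1875) - 179 = ((6 + 8*2**2 - 2*4*sqrt(2)) + 1875) - 179 = ((6 + 8*4 - 2*4*sqrt(2)) + 1875) - 179 = ((6 + 32 - 8*sqrt(2)) + 1875) - 179 = ((38 - 8*sqrt(2)) + 1875) - 179 = (1913 - 8*sqrt(2)) - 179 = 1734 - 8*sqrt(2)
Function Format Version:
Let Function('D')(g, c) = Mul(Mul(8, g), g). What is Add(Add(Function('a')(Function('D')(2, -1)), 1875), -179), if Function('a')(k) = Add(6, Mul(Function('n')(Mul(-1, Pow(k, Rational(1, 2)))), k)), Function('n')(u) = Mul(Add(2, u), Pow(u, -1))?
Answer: Add(1734, Mul(-8, Pow(2, Rational(1, 2)))) ≈ 1722.7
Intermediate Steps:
Function('D')(g, c) = Mul(8, Pow(g, 2))
Function('n')(u) = Mul(Pow(u, -1), Add(2, u))
Function('a')(k) = Add(6, Mul(-1, Pow(k, Rational(1, 2)), Add(2, Mul(-1, Pow(k, Rational(1, 2)))))) (Function('a')(k) = Add(6, Mul(Mul(Pow(Mul(-1, Pow(k, Rational(1, 2))), -1), Add(2, Mul(-1, Pow(k, Rational(1, 2))))), k)) = Add(6, Mul(Mul(Mul(-1, Pow(k, Rational(-1, 2))), Add(2, Mul(-1, Pow(k, Rational(1, 2))))), k)) = Add(6, Mul(Mul(-1, Pow(k, Rational(-1, 2)), Add(2, Mul(-1, Pow(k, Rational(1, 2))))), k)) = Add(6, Mul(-1, Pow(k, Rational(1, 2)), Add(2, Mul(-1, Pow(k, Rational(1, 2)))))))
Add(Add(Function('a')(Function('D')(2, -1)), 1875), -179) = Add(Add(Add(6, Mul(8, Pow(2, 2)), Mul(-2, Pow(Mul(8, Pow(2, 2)), Rational(1, 2)))), 1875), -179) = Add(Add(Add(6, Mul(8, 4), Mul(-2, Pow(Mul(8, 4), Rational(1, 2)))), 1875), -179) = Add(Add(Add(6, 32, Mul(-2, Pow(32, Rational(1, 2)))), 1875), -179) = Add(Add(Add(6, 32, Mul(-2, Mul(4, Pow(2, Rational(1, 2))))), 1875), -179) = Add(Add(Add(6, 32, Mul(-8, Pow(2, Rational(1, 2)))), 1875), -179) = Add(Add(Add(38, Mul(-8, Pow(2, Rational(1, 2)))), 1875), -179) = Add(Add(1913, Mul(-8, Pow(2, Rational(1, 2)))), -179) = Add(1734, Mul(-8, Pow(2, Rational(1, 2))))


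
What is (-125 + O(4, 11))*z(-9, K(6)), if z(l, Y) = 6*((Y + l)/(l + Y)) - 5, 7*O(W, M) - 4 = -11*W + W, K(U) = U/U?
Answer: -911/7 ≈ -130.14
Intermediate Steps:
K(U) = 1
O(W, M) = 4/7 - 10*W/7 (O(W, M) = 4/7 + (-11*W + W)/7 = 4/7 + (-10*W)/7 = 4/7 - 10*W/7)
z(l, Y) = 1 (z(l, Y) = 6*((Y + l)/(Y + l)) - 5 = 6*1 - 5 = 6 - 5 = 1)
(-125 + O(4, 11))*z(-9, K(6)) = (-125 + (4/7 - 10/7*4))*1 = (-125 + (4/7 - 40/7))*1 = (-125 - 36/7)*1 = -911/7*1 = -911/7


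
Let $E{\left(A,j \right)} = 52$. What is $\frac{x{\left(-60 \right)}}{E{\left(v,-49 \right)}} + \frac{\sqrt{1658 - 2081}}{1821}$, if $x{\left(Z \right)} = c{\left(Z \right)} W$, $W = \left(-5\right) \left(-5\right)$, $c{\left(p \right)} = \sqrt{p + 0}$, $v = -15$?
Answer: $\frac{i \left(26 \sqrt{47} + 15175 \sqrt{15}\right)}{15782} \approx 3.7353 i$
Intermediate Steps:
$c{\left(p \right)} = \sqrt{p}$
$W = 25$
$x{\left(Z \right)} = 25 \sqrt{Z}$ ($x{\left(Z \right)} = \sqrt{Z} 25 = 25 \sqrt{Z}$)
$\frac{x{\left(-60 \right)}}{E{\left(v,-49 \right)}} + \frac{\sqrt{1658 - 2081}}{1821} = \frac{25 \sqrt{-60}}{52} + \frac{\sqrt{1658 - 2081}}{1821} = 25 \cdot 2 i \sqrt{15} \cdot \frac{1}{52} + \sqrt{-423} \cdot \frac{1}{1821} = 50 i \sqrt{15} \cdot \frac{1}{52} + 3 i \sqrt{47} \cdot \frac{1}{1821} = \frac{25 i \sqrt{15}}{26} + \frac{i \sqrt{47}}{607} = \frac{i \sqrt{47}}{607} + \frac{25 i \sqrt{15}}{26}$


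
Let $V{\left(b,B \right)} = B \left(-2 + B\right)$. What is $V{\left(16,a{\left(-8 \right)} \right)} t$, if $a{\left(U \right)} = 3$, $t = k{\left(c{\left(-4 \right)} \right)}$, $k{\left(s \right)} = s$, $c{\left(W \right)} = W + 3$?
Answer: $-3$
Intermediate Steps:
$c{\left(W \right)} = 3 + W$
$t = -1$ ($t = 3 - 4 = -1$)
$V{\left(16,a{\left(-8 \right)} \right)} t = 3 \left(-2 + 3\right) \left(-1\right) = 3 \cdot 1 \left(-1\right) = 3 \left(-1\right) = -3$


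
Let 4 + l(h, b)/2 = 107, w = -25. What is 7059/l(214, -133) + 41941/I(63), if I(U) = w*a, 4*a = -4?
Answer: 8816321/5150 ≈ 1711.9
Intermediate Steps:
a = -1 (a = (1/4)*(-4) = -1)
I(U) = 25 (I(U) = -25*(-1) = 25)
l(h, b) = 206 (l(h, b) = -8 + 2*107 = -8 + 214 = 206)
7059/l(214, -133) + 41941/I(63) = 7059/206 + 41941/25 = 8816321/5150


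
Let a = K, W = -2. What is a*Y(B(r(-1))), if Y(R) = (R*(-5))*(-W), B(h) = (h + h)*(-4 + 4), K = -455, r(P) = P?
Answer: 0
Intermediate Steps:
a = -455
B(h) = 0 (B(h) = (2*h)*0 = 0)
Y(R) = -10*R (Y(R) = (R*(-5))*(-1*(-2)) = -5*R*2 = -10*R)
a*Y(B(r(-1))) = -(-4550)*0 = -455*0 = 0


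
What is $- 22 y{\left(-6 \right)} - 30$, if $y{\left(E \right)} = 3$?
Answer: $-96$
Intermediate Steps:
$- 22 y{\left(-6 \right)} - 30 = \left(-22\right) 3 - 30 = -66 - 30 = -96$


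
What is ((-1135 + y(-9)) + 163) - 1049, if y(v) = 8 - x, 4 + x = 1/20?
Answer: -40181/20 ≈ -2009.1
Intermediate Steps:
x = -79/20 (x = -4 + 1/20 = -79/20 ≈ -3.9500)
y(v) = 239/20 (y(v) = 8 - 1*(-79/20) = 8 + 79/20 = 239/20)
((-1135 + y(-9)) + 163) - 1049 = ((-1135 + 239/20) + 163) - 1049 = (-22461/20 + 163) - 1049 = -19201/20 - 1049 = -40181/20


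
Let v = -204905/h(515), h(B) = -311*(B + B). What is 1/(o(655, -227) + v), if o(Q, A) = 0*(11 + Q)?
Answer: 64066/40981 ≈ 1.5633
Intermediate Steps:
o(Q, A) = 0
h(B) = -622*B
v = 40981/64066 (v = -204905/((-622*515)) = -204905/(-320330) = -204905*(-1/320330) = 40981/64066 ≈ 0.63967)
1/(o(655, -227) + v) = 1/(0 + 40981/64066) = 1/(40981/64066) = 64066/40981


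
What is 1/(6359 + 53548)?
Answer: 1/59907 ≈ 1.6693e-5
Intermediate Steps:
1/(6359 + 53548) = 1/59907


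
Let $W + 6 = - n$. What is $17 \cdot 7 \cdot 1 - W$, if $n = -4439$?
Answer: $-4314$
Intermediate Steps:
$W = 4433$ ($W = -6 - -4439 = -6 + 4439 = 4433$)
$17 \cdot 7 \cdot 1 - W = 17 \cdot 7 \cdot 1 - 4433 = 119 \cdot 1 - 4433 = 119 - 4433 = -4314$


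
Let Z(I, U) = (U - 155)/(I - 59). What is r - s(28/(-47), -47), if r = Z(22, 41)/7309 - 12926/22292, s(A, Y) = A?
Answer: 2311615859/141669572246 ≈ 0.016317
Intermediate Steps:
Z(I, U) = (-155 + U)/(-59 + I)
r = -1746537835/3014246218 (r = ((-155 + 41)/(-59 + 22))/7309 - 12926/22292 = (-114/(-37))*(1/7309) - 12926*1/22292 = -1/37*(-114)*(1/7309) - 6463/11146 = (114/37)*(1/7309) - 6463/11146 = 114/270433 - 6463/11146 = -1746537835/3014246218 ≈ -0.57943)
r - s(28/(-47), -47) = -1746537835/3014246218 - 28/(-47) = -1746537835/3014246218 - 28*(-1)/47 = -1746537835/3014246218 - 1*(-28/47) = -1746537835/3014246218 + 28/47 = 2311615859/141669572246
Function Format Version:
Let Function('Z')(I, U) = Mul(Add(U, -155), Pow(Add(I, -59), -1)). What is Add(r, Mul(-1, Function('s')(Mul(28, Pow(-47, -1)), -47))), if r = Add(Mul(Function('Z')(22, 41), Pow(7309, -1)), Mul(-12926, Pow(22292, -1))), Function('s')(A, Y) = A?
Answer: Rational(2311615859, 141669572246) ≈ 0.016317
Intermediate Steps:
Function('Z')(I, U) = Mul(Pow(Add(-59, I), -1), Add(-155, U)) (Function('Z')(I, U) = Mul(Add(-155, U), Pow(Add(-59, I), -1)) = Mul(Pow(Add(-59, I), -1), Add(-155, U)))
r = Rational(-1746537835, 3014246218) (r = Add(Mul(Mul(Pow(Add(-59, 22), -1), Add(-155, 41)), Pow(7309, -1)), Mul(-12926, Pow(22292, -1))) = Add(Mul(Mul(Pow(-37, -1), -114), Rational(1, 7309)), Mul(-12926, Rational(1, 22292))) = Add(Mul(Mul(Rational(-1, 37), -114), Rational(1, 7309)), Rational(-6463, 11146)) = Add(Mul(Rational(114, 37), Rational(1, 7309)), Rational(-6463, 11146)) = Add(Rational(114, 270433), Rational(-6463, 11146)) = Rational(-1746537835, 3014246218) ≈ -0.57943)
Add(r, Mul(-1, Function('s')(Mul(28, Pow(-47, -1)), -47))) = Add(Rational(-1746537835, 3014246218), Mul(-1, Mul(28, Pow(-47, -1)))) = Add(Rational(-1746537835, 3014246218), Mul(-1, Mul(28, Rational(-1, 47)))) = Add(Rational(-1746537835, 3014246218), Mul(-1, Rational(-28, 47))) = Add(Rational(-1746537835, 3014246218), Rational(28, 47)) = Rational(2311615859, 141669572246)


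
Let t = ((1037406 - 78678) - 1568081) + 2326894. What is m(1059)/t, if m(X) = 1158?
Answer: 1158/1717541 ≈ 0.00067422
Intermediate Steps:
t = 1717541 (t = (958728 - 1568081) + 2326894 = -609353 + 2326894 = 1717541)
m(1059)/t = 1158/1717541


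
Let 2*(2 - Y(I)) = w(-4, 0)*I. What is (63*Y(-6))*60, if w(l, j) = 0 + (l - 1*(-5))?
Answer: 18900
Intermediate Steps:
w(l, j) = 5 + l (w(l, j) = 0 + (l + 5) = 0 + (5 + l) = 5 + l)
Y(I) = 2 - I/2 (Y(I) = 2 - (5 - 4)*I/2 = 2 - I/2)
(63*Y(-6))*60 = (63*(2 - ½*(-6)))*60 = (63*(2 + 3))*60 = (63*5)*60 = 315*60 = 18900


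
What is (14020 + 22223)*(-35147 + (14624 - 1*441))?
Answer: -759798252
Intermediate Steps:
(14020 + 22223)*(-35147 + (14624 - 1*441)) = 36243*(-35147 + (14624 - 441)) = 36243*(-35147 + 14183) = 36243*(-20964) = -759798252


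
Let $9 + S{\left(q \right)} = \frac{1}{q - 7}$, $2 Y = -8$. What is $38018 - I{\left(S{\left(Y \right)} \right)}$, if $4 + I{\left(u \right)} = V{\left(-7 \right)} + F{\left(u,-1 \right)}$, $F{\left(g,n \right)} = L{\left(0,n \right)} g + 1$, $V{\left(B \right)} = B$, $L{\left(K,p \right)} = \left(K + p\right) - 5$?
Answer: $\frac{417708}{11} \approx 37973.0$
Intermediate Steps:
$Y = -4$ ($Y = \frac{1}{2} \left(-8\right) = -4$)
$L{\left(K,p \right)} = -5 + K + p$
$F{\left(g,n \right)} = 1 + g \left(-5 + n\right)$ ($F{\left(g,n \right)} = \left(-5 + 0 + n\right) g + 1 = \left(-5 + n\right) g + 1 = g \left(-5 + n\right) + 1 = 1 + g \left(-5 + n\right)$)
$S{\left(q \right)} = -9 + \frac{1}{-7 + q}$ ($S{\left(q \right)} = -9 + \frac{1}{q - 7} = -9 + \frac{1}{-7 + q}$)
$I{\left(u \right)} = -10 - 6 u$ ($I{\left(u \right)} = -4 + \left(-7 + \left(1 + u \left(-5 - 1\right)\right)\right) = -4 + \left(-7 + \left(1 + u \left(-6\right)\right)\right) = -4 - \left(6 + 6 u\right) = -10 - 6 u$)
$38018 - I{\left(S{\left(Y \right)} \right)} = 38018 - \left(-10 - 6 \frac{64 - -36}{-7 - 4}\right) = 38018 - \left(-10 - 6 \frac{64 + 36}{-11}\right) = 38018 - \left(-10 - 6 \left(\left(- \frac{1}{11}\right) 100\right)\right) = 38018 - \left(-10 - - \frac{600}{11}\right) = 38018 - \left(-10 + \frac{600}{11}\right) = 38018 - \frac{490}{11} = \frac{417708}{11}$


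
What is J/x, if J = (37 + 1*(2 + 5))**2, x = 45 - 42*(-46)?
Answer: 1936/1977 ≈ 0.97926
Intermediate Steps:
x = 1977 (x = 45 + 1932 = 1977)
J = 1936 (J = (37 + 1*7)**2 = (37 + 7)**2 = 44**2 = 1936)
J/x = 1936/1977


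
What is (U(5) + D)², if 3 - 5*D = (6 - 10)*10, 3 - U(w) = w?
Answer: 1089/25 ≈ 43.560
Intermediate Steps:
U(w) = 3 - w
D = 43/5 (D = ⅗ - (6 - 10)*10/5 = ⅗ - (-4)*10/5 = ⅗ - ⅕*(-40) = ⅗ + 8 = 43/5 ≈ 8.6000)
(U(5) + D)² = ((3 - 1*5) + 43/5)² = ((3 - 5) + 43/5)² = (-2 + 43/5)² = (33/5)² = 1089/25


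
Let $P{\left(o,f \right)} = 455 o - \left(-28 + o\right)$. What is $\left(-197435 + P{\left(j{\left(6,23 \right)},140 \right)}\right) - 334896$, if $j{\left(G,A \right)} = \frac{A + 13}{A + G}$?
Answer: $- \frac{15420443}{29} \approx -5.3174 \cdot 10^{5}$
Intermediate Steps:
$j{\left(G,A \right)} = \frac{13 + A}{A + G}$
$P{\left(o,f \right)} = 28 + 454 o$
$\left(-197435 + P{\left(j{\left(6,23 \right)},140 \right)}\right) - 334896 = \left(-197435 + \left(28 + 454 \frac{13 + 23}{23 + 6}\right)\right) - 334896 = \left(-197435 + \left(28 + 454 \cdot \frac{1}{29} \cdot 36\right)\right) - 334896 = \left(-197435 + \left(28 + 454 \cdot \frac{36}{29}\right)\right) - 334896 = \left(-197435 + \left(28 + \frac{16344}{29}\right)\right) - 334896 = \left(-197435 + \frac{17156}{29}\right) - 334896 = - \frac{5708459}{29} - 334896 = - \frac{15420443}{29}$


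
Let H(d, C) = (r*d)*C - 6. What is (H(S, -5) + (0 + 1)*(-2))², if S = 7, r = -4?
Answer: 17424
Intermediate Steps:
H(d, C) = -6 - 4*C*d (H(d, C) = (-4*d)*C - 6 = -4*C*d - 6 = -6 - 4*C*d)
(H(S, -5) + (0 + 1)*(-2))² = ((-6 - 4*(-5)*7) + (0 + 1)*(-2))² = ((-6 + 140) + 1*(-2))² = (134 - 2)² = 132² = 17424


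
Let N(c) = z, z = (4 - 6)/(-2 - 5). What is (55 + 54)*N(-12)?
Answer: 218/7 ≈ 31.143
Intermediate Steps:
z = 2/7 (z = -2/(-7) = -2*(-1/7) = 2/7 ≈ 0.28571)
N(c) = 2/7
(55 + 54)*N(-12) = (55 + 54)*(2/7) = 109*(2/7) = 218/7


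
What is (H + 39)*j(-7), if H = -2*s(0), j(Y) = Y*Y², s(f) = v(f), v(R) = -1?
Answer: -14063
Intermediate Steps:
s(f) = -1
j(Y) = Y³
H = 2 (H = -2*(-1) = 2)
(H + 39)*j(-7) = (2 + 39)*(-7)³ = 41*(-343) = -14063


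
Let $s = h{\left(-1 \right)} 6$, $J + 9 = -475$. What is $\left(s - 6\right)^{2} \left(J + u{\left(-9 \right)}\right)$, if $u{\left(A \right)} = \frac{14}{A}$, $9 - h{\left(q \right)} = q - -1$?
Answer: $-1118720$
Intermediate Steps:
$h{\left(q \right)} = 8 - q$ ($h{\left(q \right)} = 9 - \left(q - -1\right) = 9 - \left(q + 1\right) = 9 - \left(1 + q\right) = 8 - q$)
$J = -484$ ($J = -9 - 475 = -484$)
$s = 54$ ($s = \left(8 - -1\right) 6 = \left(8 + 1\right) 6 = 9 \cdot 6 = 54$)
$\left(s - 6\right)^{2} \left(J + u{\left(-9 \right)}\right) = \left(54 - 6\right)^{2} \left(-484 + \frac{14}{-9}\right) = 48^{2} \left(-484 + 14 \left(- \frac{1}{9}\right)\right) = 2304 \left(-484 - \frac{14}{9}\right) = 2304 \left(- \frac{4370}{9}\right) = -1118720$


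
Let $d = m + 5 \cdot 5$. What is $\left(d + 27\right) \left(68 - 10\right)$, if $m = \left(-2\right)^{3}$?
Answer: $2552$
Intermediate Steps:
$m = -8$
$d = 17$ ($d = -8 + 5 \cdot 5 = -8 + 25 = 17$)
$\left(d + 27\right) \left(68 - 10\right) = \left(17 + 27\right) \left(68 - 10\right) = 44 \left(68 - 10\right) = 44 \cdot 58 = 2552$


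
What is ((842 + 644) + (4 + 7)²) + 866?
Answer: 2473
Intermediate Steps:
((842 + 644) + (4 + 7)²) + 866 = (1486 + 11²) + 866 = (1486 + 121) + 866 = 1607 + 866 = 2473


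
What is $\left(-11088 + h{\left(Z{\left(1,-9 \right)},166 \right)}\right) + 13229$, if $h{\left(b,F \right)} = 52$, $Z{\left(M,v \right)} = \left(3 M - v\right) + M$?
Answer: $2193$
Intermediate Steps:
$Z{\left(M,v \right)} = - v + 4 M$ ($Z{\left(M,v \right)} = \left(- v + 3 M\right) + M = - v + 4 M$)
$\left(-11088 + h{\left(Z{\left(1,-9 \right)},166 \right)}\right) + 13229 = \left(-11088 + 52\right) + 13229 = -11036 + 13229 = 2193$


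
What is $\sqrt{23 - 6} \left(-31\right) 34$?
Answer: $- 1054 \sqrt{17} \approx -4345.8$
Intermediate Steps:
$\sqrt{23 - 6} \left(-31\right) 34 = \sqrt{17} \left(-31\right) 34 = - 31 \sqrt{17} \cdot 34 = - 1054 \sqrt{17}$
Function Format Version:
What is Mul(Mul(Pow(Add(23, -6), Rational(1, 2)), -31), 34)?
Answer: Mul(-1054, Pow(17, Rational(1, 2))) ≈ -4345.8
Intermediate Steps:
Mul(Mul(Pow(Add(23, -6), Rational(1, 2)), -31), 34) = Mul(Mul(Pow(17, Rational(1, 2)), -31), 34) = Mul(Mul(-31, Pow(17, Rational(1, 2))), 34) = Mul(-1054, Pow(17, Rational(1, 2)))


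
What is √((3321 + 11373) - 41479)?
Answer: I*√26785 ≈ 163.66*I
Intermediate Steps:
√((3321 + 11373) - 41479) = √(14694 - 41479) = √(-26785) = I*√26785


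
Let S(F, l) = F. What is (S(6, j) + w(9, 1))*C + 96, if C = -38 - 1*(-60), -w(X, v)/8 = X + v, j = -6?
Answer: -1532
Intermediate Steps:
w(X, v) = -8*X - 8*v (w(X, v) = -8*(X + v) = -8*X - 8*v)
C = 22 (C = -38 + 60 = 22)
(S(6, j) + w(9, 1))*C + 96 = (6 + (-8*9 - 8*1))*22 + 96 = (6 + (-72 - 8))*22 + 96 = (6 - 80)*22 + 96 = -74*22 + 96 = -1628 + 96 = -1532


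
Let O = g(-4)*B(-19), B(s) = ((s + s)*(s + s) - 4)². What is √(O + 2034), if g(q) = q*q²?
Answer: 21*I*√300926 ≈ 11520.0*I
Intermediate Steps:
g(q) = q³
B(s) = (-4 + 4*s²)² (B(s) = ((2*s)*(2*s) - 4)² = (4*s² - 4)² = (-4 + 4*s²)²)
O = -132710400 (O = (-4)³*(16*(-1 + (-19)²)²) = -1024*(-1 + 361)² = -1024*360² = -1024*129600 = -64*2073600 = -132710400)
√(O + 2034) = √(-132710400 + 2034) = √(-132708366) = 21*I*√300926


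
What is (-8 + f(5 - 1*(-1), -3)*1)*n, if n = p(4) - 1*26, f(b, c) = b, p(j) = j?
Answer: 44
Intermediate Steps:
n = -22 (n = 4 - 1*26 = 4 - 26 = -22)
(-8 + f(5 - 1*(-1), -3)*1)*n = (-8 + (5 - 1*(-1))*1)*(-22) = (-8 + (5 + 1)*1)*(-22) = (-8 + 6*1)*(-22) = (-8 + 6)*(-22) = -2*(-22) = 44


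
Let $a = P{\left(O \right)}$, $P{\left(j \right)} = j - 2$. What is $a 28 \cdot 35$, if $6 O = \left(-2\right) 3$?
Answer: $-2940$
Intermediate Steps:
$O = -1$ ($O = \frac{\left(-2\right) 3}{6} = \frac{1}{6} \left(-6\right) = -1$)
$P{\left(j \right)} = -2 + j$
$a = -3$ ($a = -2 - 1 = -3$)
$a 28 \cdot 35 = \left(-3\right) 28 \cdot 35 = \left(-84\right) 35 = -2940$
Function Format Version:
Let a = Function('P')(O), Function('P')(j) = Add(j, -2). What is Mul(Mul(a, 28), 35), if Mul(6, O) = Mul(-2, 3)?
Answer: -2940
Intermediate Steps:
O = -1 (O = Mul(Rational(1, 6), Mul(-2, 3)) = Mul(Rational(1, 6), -6) = -1)
Function('P')(j) = Add(-2, j)
a = -3 (a = Add(-2, -1) = -3)
Mul(Mul(a, 28), 35) = Mul(Mul(-3, 28), 35) = Mul(-84, 35) = -2940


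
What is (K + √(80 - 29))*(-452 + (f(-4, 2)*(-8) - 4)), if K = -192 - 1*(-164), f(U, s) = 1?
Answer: 12992 - 464*√51 ≈ 9678.4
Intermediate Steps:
K = -28 (K = -192 + 164 = -28)
(K + √(80 - 29))*(-452 + (f(-4, 2)*(-8) - 4)) = (-28 + √(80 - 29))*(-452 + (1*(-8) - 4)) = (-28 + √51)*(-452 + (-8 - 4)) = (-28 + √51)*(-452 - 12) = (-28 + √51)*(-464) = 12992 - 464*√51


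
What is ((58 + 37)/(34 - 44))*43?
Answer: -817/2 ≈ -408.50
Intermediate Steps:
((58 + 37)/(34 - 44))*43 = (95/(-10))*43 = (95*(-⅒))*43 = -19/2*43 = -817/2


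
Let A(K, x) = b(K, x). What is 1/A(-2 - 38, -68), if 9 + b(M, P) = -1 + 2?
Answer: -1/8 ≈ -0.12500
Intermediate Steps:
b(M, P) = -8 (b(M, P) = -9 + (-1 + 2) = -9 + 1 = -8)
A(K, x) = -8
1/A(-2 - 38, -68) = 1/(-8) = -1/8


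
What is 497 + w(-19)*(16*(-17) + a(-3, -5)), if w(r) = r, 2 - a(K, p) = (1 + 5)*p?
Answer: 5057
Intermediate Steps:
a(K, p) = 2 - 6*p (a(K, p) = 2 - (1 + 5)*p = 2 - 6*p)
497 + w(-19)*(16*(-17) + a(-3, -5)) = 497 - 19*(16*(-17) + (2 - 6*(-5))) = 497 - 19*(-272 + (2 + 30)) = 497 - 19*(-272 + 32) = 497 - 19*(-240) = 497 + 4560 = 5057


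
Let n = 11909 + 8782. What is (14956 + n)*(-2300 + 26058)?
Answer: 846901426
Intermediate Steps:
n = 20691
(14956 + n)*(-2300 + 26058) = (14956 + 20691)*(-2300 + 26058) = 35647*23758 = 846901426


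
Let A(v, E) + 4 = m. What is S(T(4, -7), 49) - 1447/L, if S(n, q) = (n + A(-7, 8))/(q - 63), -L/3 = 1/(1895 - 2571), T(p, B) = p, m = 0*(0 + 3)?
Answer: -978172/3 ≈ -3.2606e+5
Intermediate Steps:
m = 0 (m = 0*3 = 0)
A(v, E) = -4 (A(v, E) = -4 + 0 = -4)
L = 3/676 (L = -3/(1895 - 2571) = -3/(-676) = -3*(-1/676) = 3/676 ≈ 0.0044379)
S(n, q) = (-4 + n)/(-63 + q) (S(n, q) = (n - 4)/(q - 63) = (-4 + n)/(-63 + q))
S(T(4, -7), 49) - 1447/L = (-4 + 4)/(-63 + 49) - 1447/3/676 = 0/(-14) - 1447*676/3 = -1/14*0 - 1*978172/3 = 0 - 978172/3 = -978172/3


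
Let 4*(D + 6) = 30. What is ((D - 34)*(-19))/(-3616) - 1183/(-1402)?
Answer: 3411993/5069632 ≈ 0.67303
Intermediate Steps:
D = 3/2 (D = -6 + (1/4)*30 = -6 + 15/2 = 3/2 ≈ 1.5000)
((D - 34)*(-19))/(-3616) - 1183/(-1402) = ((3/2 - 34)*(-19))/(-3616) - 1183/(-1402) = -65/2*(-19)*(-1/3616) - 1183*(-1/1402) = (1235/2)*(-1/3616) + 1183/1402 = -1235/7232 + 1183/1402 = 3411993/5069632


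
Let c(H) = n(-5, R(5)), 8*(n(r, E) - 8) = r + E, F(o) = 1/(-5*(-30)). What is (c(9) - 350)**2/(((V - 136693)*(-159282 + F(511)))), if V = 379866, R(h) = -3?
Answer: -2521050/829994574961 ≈ -3.0374e-6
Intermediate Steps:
F(o) = 1/150
n(r, E) = 8 + E/8 + r/8 (n(r, E) = 8 + (r + E)/8 = 8 + (E + r)/8 = 8 + (E/8 + r/8) = 8 + E/8 + r/8)
c(H) = 7 (c(H) = 8 + (1/8)*(-3) + (1/8)*(-5) = 8 - 3/8 - 5/8 = 7)
(c(9) - 350)**2/(((V - 136693)*(-159282 + F(511)))) = (7 - 350)**2/(((379866 - 136693)*(-159282 + 1/150))) = (-343)**2/((243173*(-23892299/150))) = 117649/(-5809962024727/150) = 117649*(-150/5809962024727) = -2521050/829994574961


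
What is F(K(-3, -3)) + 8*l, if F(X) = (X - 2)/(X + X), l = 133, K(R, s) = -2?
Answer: 1065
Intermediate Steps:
F(X) = (-2 + X)/(2*X) (F(X) = (-2 + X)/((2*X)) = (-2 + X)*(1/(2*X)) = (-2 + X)/(2*X))
F(K(-3, -3)) + 8*l = (½)*(-2 - 2)/(-2) + 8*133 = (½)*(-½)*(-4) + 1064 = 1 + 1064 = 1065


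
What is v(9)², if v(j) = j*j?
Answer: 6561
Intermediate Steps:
v(j) = j²
v(9)² = (9²)² = 81² = 6561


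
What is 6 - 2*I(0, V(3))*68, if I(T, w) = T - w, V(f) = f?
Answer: 414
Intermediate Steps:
6 - 2*I(0, V(3))*68 = 6 - 2*(0 - 1*3)*68 = 6 - 2*(0 - 3)*68 = 6 - (-6)*68 = 6 - 2*(-204) = 6 + 408 = 414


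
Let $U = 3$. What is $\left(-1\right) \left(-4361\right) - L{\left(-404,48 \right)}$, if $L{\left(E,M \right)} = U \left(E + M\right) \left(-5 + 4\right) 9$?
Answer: $-5251$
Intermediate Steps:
$L{\left(E,M \right)} = - 27 E - 27 M$ ($L{\left(E,M \right)} = 3 \left(E + M\right) \left(-5 + 4\right) 9 = 3 \left(E + M\right) \left(-1\right) 9 = 3 \left(- E - M\right) 9 = \left(- 3 E - 3 M\right) 9 = - 27 E - 27 M$)
$\left(-1\right) \left(-4361\right) - L{\left(-404,48 \right)} = \left(-1\right) \left(-4361\right) - \left(\left(-27\right) \left(-404\right) - 1296\right) = 4361 - \left(10908 - 1296\right) = 4361 - 9612 = -5251$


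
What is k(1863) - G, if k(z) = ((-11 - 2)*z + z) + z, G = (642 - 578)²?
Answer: -24589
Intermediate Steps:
G = 4096 (G = 64² = 4096)
k(z) = -11*z (k(z) = (-13*z + z) + z = -12*z + z = -11*z)
k(1863) - G = -11*1863 - 1*4096 = -20493 - 4096 = -24589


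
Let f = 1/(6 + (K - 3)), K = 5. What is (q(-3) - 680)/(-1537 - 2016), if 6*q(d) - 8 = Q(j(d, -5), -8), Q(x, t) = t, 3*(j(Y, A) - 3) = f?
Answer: 40/209 ≈ 0.19139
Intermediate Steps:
f = ⅛ (f = 1/(6 + (5 - 3)) = 1/(6 + 2) = 1/8 = ⅛ ≈ 0.12500)
j(Y, A) = 73/24 (j(Y, A) = 3 + (⅓)*(⅛) = 3 + 1/24 = 73/24)
q(d) = 0 (q(d) = 4/3 + (⅙)*(-8) = 4/3 - 4/3 = 0)
(q(-3) - 680)/(-1537 - 2016) = (0 - 680)/(-1537 - 2016) = -680/(-3553) = -680*(-1/3553) = 40/209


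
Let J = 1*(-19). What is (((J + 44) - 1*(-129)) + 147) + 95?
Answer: 396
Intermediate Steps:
J = -19
(((J + 44) - 1*(-129)) + 147) + 95 = (((-19 + 44) - 1*(-129)) + 147) + 95 = ((25 + 129) + 147) + 95 = (154 + 147) + 95 = 301 + 95 = 396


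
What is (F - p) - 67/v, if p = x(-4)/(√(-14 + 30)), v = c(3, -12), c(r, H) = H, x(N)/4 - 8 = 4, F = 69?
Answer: 751/12 ≈ 62.583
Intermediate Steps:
x(N) = 48 (x(N) = 32 + 4*4 = 32 + 16 = 48)
v = -12
p = 12 (p = 48/(√(-14 + 30)) = 48/(√16) = 48/4 = 48*(¼) = 12)
(F - p) - 67/v = (69 - 1*12) - 67/(-12) = (69 - 12) - 1/12*(-67) = 57 + 67/12 = 751/12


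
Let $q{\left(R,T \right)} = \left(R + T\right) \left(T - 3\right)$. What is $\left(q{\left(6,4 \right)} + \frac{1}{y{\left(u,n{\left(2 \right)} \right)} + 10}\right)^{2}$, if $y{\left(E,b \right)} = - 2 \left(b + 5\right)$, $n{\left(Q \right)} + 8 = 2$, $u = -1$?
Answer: $\frac{14641}{144} \approx 101.67$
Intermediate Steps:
$n{\left(Q \right)} = -6$ ($n{\left(Q \right)} = -8 + 2 = -6$)
$q{\left(R,T \right)} = \left(-3 + T\right) \left(R + T\right)$ ($q{\left(R,T \right)} = \left(R + T\right) \left(-3 + T\right) = \left(-3 + T\right) \left(R + T\right)$)
$y{\left(E,b \right)} = -10 - 2 b$ ($y{\left(E,b \right)} = - 2 \left(5 + b\right) = -10 - 2 b$)
$\left(q{\left(6,4 \right)} + \frac{1}{y{\left(u,n{\left(2 \right)} \right)} + 10}\right)^{2} = \left(\left(4^{2} - 18 - 12 + 6 \cdot 4\right) + \frac{1}{\left(-10 - -12\right) + 10}\right)^{2} = \left(\left(16 - 18 - 12 + 24\right) + \frac{1}{\left(-10 + 12\right) + 10}\right)^{2} = \left(10 + \frac{1}{2 + 10}\right)^{2} = \left(10 + \frac{1}{12}\right)^{2} = \left(\frac{121}{12}\right)^{2} = \frac{14641}{144}$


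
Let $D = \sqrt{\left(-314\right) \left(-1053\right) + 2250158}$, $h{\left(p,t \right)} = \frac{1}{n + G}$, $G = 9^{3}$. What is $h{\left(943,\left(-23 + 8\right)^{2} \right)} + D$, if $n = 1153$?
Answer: $\frac{1}{1882} + 40 \sqrt{1613} \approx 1606.5$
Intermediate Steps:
$G = 729$
$h{\left(p,t \right)} = \frac{1}{1882}$ ($h{\left(p,t \right)} = \frac{1}{1153 + 729} = \frac{1}{1882}$)
$D = 40 \sqrt{1613}$ ($D = \sqrt{330642 + 2250158} = \sqrt{2580800} = 40 \sqrt{1613} \approx 1606.5$)
$h{\left(943,\left(-23 + 8\right)^{2} \right)} + D = \frac{1}{1882} + 40 \sqrt{1613}$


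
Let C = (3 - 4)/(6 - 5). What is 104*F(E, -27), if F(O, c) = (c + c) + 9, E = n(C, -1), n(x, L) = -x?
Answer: -4680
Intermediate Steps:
C = -1 (C = -1/1 = -1*1 = -1)
E = 1 (E = -1*(-1) = 1)
F(O, c) = 9 + 2*c (F(O, c) = 2*c + 9 = 9 + 2*c)
104*F(E, -27) = 104*(9 + 2*(-27)) = 104*(9 - 54) = 104*(-45) = -4680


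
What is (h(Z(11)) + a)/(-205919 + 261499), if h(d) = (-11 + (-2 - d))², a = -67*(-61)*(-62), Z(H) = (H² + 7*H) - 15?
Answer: -107489/27790 ≈ -3.8679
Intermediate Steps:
Z(H) = -15 + H² + 7*H
a = -253394 (a = 4087*(-62) = -253394)
h(d) = (-13 - d)²
(h(Z(11)) + a)/(-205919 + 261499) = ((13 + (-15 + 11² + 7*11))² - 253394)/(-205919 + 261499) = ((13 + (-15 + 121 + 77))² - 253394)/55580 = ((13 + 183)² - 253394)*(1/55580) = (196² - 253394)*(1/55580) = (38416 - 253394)*(1/55580) = -214978*1/55580 = -107489/27790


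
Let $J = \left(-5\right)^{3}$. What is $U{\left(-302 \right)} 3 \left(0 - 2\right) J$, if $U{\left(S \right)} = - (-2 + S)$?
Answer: $228000$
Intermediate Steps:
$U{\left(S \right)} = 2 - S$
$J = -125$
$U{\left(-302 \right)} 3 \left(0 - 2\right) J = \left(2 - -302\right) 3 \left(0 - 2\right) \left(-125\right) = \left(2 + 302\right) 3 \left(0 - 2\right) \left(-125\right) = 304 \cdot 3 \left(-2\right) \left(-125\right) = 304 \left(\left(-6\right) \left(-125\right)\right) = 304 \cdot 750 = 228000$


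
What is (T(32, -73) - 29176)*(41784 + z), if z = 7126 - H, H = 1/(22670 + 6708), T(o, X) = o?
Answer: -20938185909988/14689 ≈ -1.4254e+9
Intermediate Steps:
H = 1/29378 ≈ 3.4039e-5
z = 209347627/29378 (z = 7126 - 1*1/29378 = 7126 - 1/29378 = 209347627/29378 ≈ 7126.0)
(T(32, -73) - 29176)*(41784 + z) = (32 - 29176)*(41784 + 209347627/29378) = -29144*1436877979/29378 = -20938185909988/14689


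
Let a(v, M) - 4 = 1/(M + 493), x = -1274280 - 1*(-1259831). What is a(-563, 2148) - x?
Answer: 38170374/2641 ≈ 14453.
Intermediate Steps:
x = -14449 (x = -1274280 + 1259831 = -14449)
a(v, M) = 4 + 1/(493 + M) (a(v, M) = 4 + 1/(M + 493) = 4 + 1/(493 + M))
a(-563, 2148) - x = (1973 + 4*2148)/(493 + 2148) - 1*(-14449) = (1973 + 8592)/2641 + 14449 = (1/2641)*10565 + 14449 = 10565/2641 + 14449 = 38170374/2641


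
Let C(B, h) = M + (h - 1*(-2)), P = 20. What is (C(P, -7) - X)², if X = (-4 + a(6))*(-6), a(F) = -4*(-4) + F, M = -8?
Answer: 9025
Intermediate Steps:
a(F) = 16 + F
X = -108 (X = (-4 + (16 + 6))*(-6) = (-4 + 22)*(-6) = 18*(-6) = -108)
C(B, h) = -6 + h (C(B, h) = -8 + (h - 1*(-2)) = -8 + (h + 2) = -8 + (2 + h) = -6 + h)
(C(P, -7) - X)² = ((-6 - 7) - 1*(-108))² = (-13 + 108)² = 95² = 9025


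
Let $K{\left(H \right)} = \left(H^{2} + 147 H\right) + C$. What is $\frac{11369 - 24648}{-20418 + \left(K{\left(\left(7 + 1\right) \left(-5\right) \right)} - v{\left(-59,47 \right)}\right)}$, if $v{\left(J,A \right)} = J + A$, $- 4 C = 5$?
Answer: $\frac{7588}{14107} \approx 0.53789$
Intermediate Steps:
$C = - \frac{5}{4}$ ($C = \left(- \frac{1}{4}\right) 5 = - \frac{5}{4} \approx -1.25$)
$v{\left(J,A \right)} = A + J$
$K{\left(H \right)} = - \frac{5}{4} + H^{2} + 147 H$ ($K{\left(H \right)} = \left(H^{2} + 147 H\right) - \frac{5}{4} = - \frac{5}{4} + H^{2} + 147 H$)
$\frac{11369 - 24648}{-20418 + \left(K{\left(\left(7 + 1\right) \left(-5\right) \right)} - v{\left(-59,47 \right)}\right)} = \frac{11369 - 24648}{-20418 - \left(- \frac{43}{4} - 25 \left(7 + 1\right)^{2} - 147 \left(7 + 1\right) \left(-5\right)\right)} = - \frac{13279}{-20418 + \left(\left(- \frac{5}{4} + \left(8 \left(-5\right)\right)^{2} + 147 \cdot 8 \left(-5\right)\right) - -12\right)} = - \frac{13279}{-20418 + \left(\left(- \frac{5}{4} + \left(-40\right)^{2} + 147 \left(-40\right)\right) + 12\right)} = - \frac{13279}{-20418 + \left(\left(- \frac{5}{4} + 1600 - 5880\right) + 12\right)} = - \frac{13279}{-20418 + \left(- \frac{17125}{4} + 12\right)} = - \frac{13279}{-20418 - \frac{17077}{4}} = - \frac{13279}{- \frac{98749}{4}} = \left(-13279\right) \left(- \frac{4}{98749}\right) = \frac{7588}{14107}$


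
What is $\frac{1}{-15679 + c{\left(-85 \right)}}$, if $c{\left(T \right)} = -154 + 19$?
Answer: $- \frac{1}{15814} \approx -6.3235 \cdot 10^{-5}$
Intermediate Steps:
$c{\left(T \right)} = -135$
$\frac{1}{-15679 + c{\left(-85 \right)}} = \frac{1}{-15679 - 135} = \frac{1}{-15814} = - \frac{1}{15814}$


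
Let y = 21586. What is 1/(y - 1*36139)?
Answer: -1/14553 ≈ -6.8714e-5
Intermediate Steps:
1/(y - 1*36139) = 1/(21586 - 1*36139) = 1/(21586 - 36139) = 1/(-14553) = -1/14553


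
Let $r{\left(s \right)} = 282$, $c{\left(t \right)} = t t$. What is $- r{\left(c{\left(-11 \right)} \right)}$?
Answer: $-282$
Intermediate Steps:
$c{\left(t \right)} = t^{2}$
$- r{\left(c{\left(-11 \right)} \right)} = \left(-1\right) 282 = -282$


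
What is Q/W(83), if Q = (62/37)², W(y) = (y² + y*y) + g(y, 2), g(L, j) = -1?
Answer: 3844/18860713 ≈ 0.00020381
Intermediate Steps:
W(y) = -1 + 2*y² (W(y) = (y² + y*y) - 1 = (y² + y²) - 1 = 2*y² - 1 = -1 + 2*y²)
Q = 3844/1369 (Q = (62*(1/37))² = (62/37)² = 3844/1369 ≈ 2.8079)
Q/W(83) = 3844/(1369*(-1 + 2*83²)) = 3844/(1369*(-1 + 2*6889)) = 3844/(1369*(-1 + 13778)) = (3844/1369)/13777 = (3844/1369)*(1/13777) = 3844/18860713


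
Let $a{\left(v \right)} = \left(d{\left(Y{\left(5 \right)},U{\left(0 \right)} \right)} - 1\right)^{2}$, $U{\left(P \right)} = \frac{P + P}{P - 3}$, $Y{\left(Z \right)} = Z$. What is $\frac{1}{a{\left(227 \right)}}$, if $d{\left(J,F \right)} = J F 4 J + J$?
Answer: $\frac{1}{16} \approx 0.0625$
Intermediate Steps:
$U{\left(P \right)} = \frac{2 P}{-3 + P}$
$d{\left(J,F \right)} = J + 4 F J^{2}$ ($d{\left(J,F \right)} = F J 4 J + J = 4 F J J + J = 4 F J^{2} + J = J + 4 F J^{2}$)
$a{\left(v \right)} = 16$ ($a{\left(v \right)} = \left(5 \left(1 + 4 \cdot 2 \cdot 0 \frac{1}{-3 + 0} \cdot 5\right) - 1\right)^{2} = \left(5 \left(1 + 4 \cdot 2 \cdot 0 \frac{1}{-3} \cdot 5\right) - 1\right)^{2} = \left(5 \left(1 + 4 \cdot 2 \cdot 0 \left(- \frac{1}{3}\right) 5\right) - 1\right)^{2} = \left(5 \left(1 + 4 \cdot 0 \cdot 5\right) - 1\right)^{2} = \left(5 \left(1 + 0\right) - 1\right)^{2} = \left(5 \cdot 1 - 1\right)^{2} = \left(5 - 1\right)^{2} = 4^{2} = 16$)
$\frac{1}{a{\left(227 \right)}} = \frac{1}{16}$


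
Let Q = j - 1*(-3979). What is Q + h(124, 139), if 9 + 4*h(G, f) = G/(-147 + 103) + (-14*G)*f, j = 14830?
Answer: -913439/22 ≈ -41520.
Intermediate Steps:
h(G, f) = -9/4 - G/176 - 7*G*f/2 (h(G, f) = -9/4 + (G/(-147 + 103) + (-14*G)*f)/4 = -9/4 + (G/(-44) - 14*G*f)/4 = -9/4 + (-G/44 - 14*G*f)/4 = -9/4 + (-G/176 - 7*G*f/2) = -9/4 - G/176 - 7*G*f/2)
Q = 18809 (Q = 14830 - 1*(-3979) = 14830 + 3979 = 18809)
Q + h(124, 139) = 18809 + (-9/4 - 1/176*124 - 7/2*124*139) = 18809 + (-9/4 - 31/44 - 60326) = 18809 - 1327237/22 = -913439/22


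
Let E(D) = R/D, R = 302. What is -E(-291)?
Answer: 302/291 ≈ 1.0378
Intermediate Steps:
E(D) = 302/D
-E(-291) = -302/(-291) = -302*(-1)/291 = -1*(-302/291) = 302/291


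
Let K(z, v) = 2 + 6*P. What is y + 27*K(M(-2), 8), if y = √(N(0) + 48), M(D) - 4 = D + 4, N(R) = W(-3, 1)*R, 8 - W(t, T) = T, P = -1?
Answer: -108 + 4*√3 ≈ -101.07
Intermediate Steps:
W(t, T) = 8 - T
N(R) = 7*R (N(R) = (8 - 1*1)*R = (8 - 1)*R = 7*R)
M(D) = 8 + D (M(D) = 4 + (D + 4) = 4 + (4 + D) = 8 + D)
K(z, v) = -4 (K(z, v) = 2 + 6*(-1) = 2 - 6 = -4)
y = 4*√3 (y = √(7*0 + 48) = √(0 + 48) = √48 = 4*√3 ≈ 6.9282)
y + 27*K(M(-2), 8) = 4*√3 + 27*(-4) = 4*√3 - 108 = -108 + 4*√3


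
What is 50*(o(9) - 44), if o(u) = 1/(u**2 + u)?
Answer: -19795/9 ≈ -2199.4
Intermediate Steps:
o(u) = 1/(u + u**2)
50*(o(9) - 44) = 50*(1/(9*(1 + 9)) - 44) = 50*((1/9)/10 - 44) = 50*((1/9)*(1/10) - 44) = 50*(1/90 - 44) = 50*(-3959/90) = -19795/9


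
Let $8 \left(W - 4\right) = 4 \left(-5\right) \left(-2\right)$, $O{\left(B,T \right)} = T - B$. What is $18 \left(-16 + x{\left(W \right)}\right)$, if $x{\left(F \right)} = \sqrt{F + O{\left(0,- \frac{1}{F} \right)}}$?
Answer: $-288 + 24 \sqrt{5} \approx -234.33$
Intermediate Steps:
$W = 9$ ($W = 4 + \frac{4 \left(-5\right) \left(-2\right)}{8} = 4 + \frac{\left(-20\right) \left(-2\right)}{8} = 4 + \frac{1}{8} \cdot 40 = 4 + 5 = 9$)
$x{\left(F \right)} = \sqrt{F - \frac{1}{F}}$
$18 \left(-16 + x{\left(W \right)}\right) = 18 \left(-16 + \sqrt{9 - \frac{1}{9}}\right) = 18 \left(-16 + \sqrt{\frac{80}{9}}\right) = 18 \left(-16 + \frac{4 \sqrt{5}}{3}\right) = -288 + 24 \sqrt{5}$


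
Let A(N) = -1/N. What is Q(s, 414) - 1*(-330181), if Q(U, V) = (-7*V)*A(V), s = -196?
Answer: 330188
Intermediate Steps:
Q(U, V) = 7 (Q(U, V) = (-7*V)*(-1/V) = 7)
Q(s, 414) - 1*(-330181) = 7 - 1*(-330181) = 7 + 330181 = 330188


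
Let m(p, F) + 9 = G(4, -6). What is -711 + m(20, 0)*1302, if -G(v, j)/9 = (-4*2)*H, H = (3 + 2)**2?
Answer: 2331171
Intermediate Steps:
H = 25 (H = 5**2 = 25)
G(v, j) = 1800 (G(v, j) = -9*(-4*2)*25 = -(-72)*25 = -9*(-200) = 1800)
m(p, F) = 1791 (m(p, F) = -9 + 1800 = 1791)
-711 + m(20, 0)*1302 = -711 + 1791*1302 = -711 + 2331882 = 2331171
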